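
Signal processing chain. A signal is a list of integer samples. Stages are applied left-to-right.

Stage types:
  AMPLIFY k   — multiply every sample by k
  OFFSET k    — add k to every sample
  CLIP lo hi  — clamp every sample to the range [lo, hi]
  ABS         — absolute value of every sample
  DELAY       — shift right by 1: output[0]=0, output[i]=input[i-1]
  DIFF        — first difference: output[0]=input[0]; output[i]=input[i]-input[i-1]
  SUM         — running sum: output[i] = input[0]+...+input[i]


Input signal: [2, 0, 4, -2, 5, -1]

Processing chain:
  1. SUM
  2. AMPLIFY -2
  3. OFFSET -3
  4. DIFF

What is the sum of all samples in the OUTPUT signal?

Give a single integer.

Answer: -19

Derivation:
Input: [2, 0, 4, -2, 5, -1]
Stage 1 (SUM): sum[0..0]=2, sum[0..1]=2, sum[0..2]=6, sum[0..3]=4, sum[0..4]=9, sum[0..5]=8 -> [2, 2, 6, 4, 9, 8]
Stage 2 (AMPLIFY -2): 2*-2=-4, 2*-2=-4, 6*-2=-12, 4*-2=-8, 9*-2=-18, 8*-2=-16 -> [-4, -4, -12, -8, -18, -16]
Stage 3 (OFFSET -3): -4+-3=-7, -4+-3=-7, -12+-3=-15, -8+-3=-11, -18+-3=-21, -16+-3=-19 -> [-7, -7, -15, -11, -21, -19]
Stage 4 (DIFF): s[0]=-7, -7--7=0, -15--7=-8, -11--15=4, -21--11=-10, -19--21=2 -> [-7, 0, -8, 4, -10, 2]
Output sum: -19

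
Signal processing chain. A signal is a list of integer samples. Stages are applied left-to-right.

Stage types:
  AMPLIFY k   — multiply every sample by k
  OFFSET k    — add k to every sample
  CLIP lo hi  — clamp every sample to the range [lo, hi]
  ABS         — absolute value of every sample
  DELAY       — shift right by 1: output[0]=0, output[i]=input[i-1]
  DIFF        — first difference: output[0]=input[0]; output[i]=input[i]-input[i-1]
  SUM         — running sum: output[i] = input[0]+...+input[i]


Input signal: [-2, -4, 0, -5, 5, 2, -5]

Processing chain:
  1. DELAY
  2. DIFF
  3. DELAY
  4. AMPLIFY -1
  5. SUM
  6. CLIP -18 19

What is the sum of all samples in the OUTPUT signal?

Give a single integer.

Input: [-2, -4, 0, -5, 5, 2, -5]
Stage 1 (DELAY): [0, -2, -4, 0, -5, 5, 2] = [0, -2, -4, 0, -5, 5, 2] -> [0, -2, -4, 0, -5, 5, 2]
Stage 2 (DIFF): s[0]=0, -2-0=-2, -4--2=-2, 0--4=4, -5-0=-5, 5--5=10, 2-5=-3 -> [0, -2, -2, 4, -5, 10, -3]
Stage 3 (DELAY): [0, 0, -2, -2, 4, -5, 10] = [0, 0, -2, -2, 4, -5, 10] -> [0, 0, -2, -2, 4, -5, 10]
Stage 4 (AMPLIFY -1): 0*-1=0, 0*-1=0, -2*-1=2, -2*-1=2, 4*-1=-4, -5*-1=5, 10*-1=-10 -> [0, 0, 2, 2, -4, 5, -10]
Stage 5 (SUM): sum[0..0]=0, sum[0..1]=0, sum[0..2]=2, sum[0..3]=4, sum[0..4]=0, sum[0..5]=5, sum[0..6]=-5 -> [0, 0, 2, 4, 0, 5, -5]
Stage 6 (CLIP -18 19): clip(0,-18,19)=0, clip(0,-18,19)=0, clip(2,-18,19)=2, clip(4,-18,19)=4, clip(0,-18,19)=0, clip(5,-18,19)=5, clip(-5,-18,19)=-5 -> [0, 0, 2, 4, 0, 5, -5]
Output sum: 6

Answer: 6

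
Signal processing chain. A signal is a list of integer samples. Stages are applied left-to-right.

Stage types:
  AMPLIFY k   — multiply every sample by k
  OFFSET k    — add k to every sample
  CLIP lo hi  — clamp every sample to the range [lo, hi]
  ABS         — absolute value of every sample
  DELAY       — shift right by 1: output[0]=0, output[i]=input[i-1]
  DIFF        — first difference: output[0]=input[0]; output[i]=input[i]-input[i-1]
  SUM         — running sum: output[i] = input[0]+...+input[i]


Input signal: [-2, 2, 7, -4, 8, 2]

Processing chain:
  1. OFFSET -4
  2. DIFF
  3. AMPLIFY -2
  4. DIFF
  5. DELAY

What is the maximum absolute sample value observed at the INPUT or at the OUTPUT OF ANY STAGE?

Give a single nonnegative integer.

Input: [-2, 2, 7, -4, 8, 2] (max |s|=8)
Stage 1 (OFFSET -4): -2+-4=-6, 2+-4=-2, 7+-4=3, -4+-4=-8, 8+-4=4, 2+-4=-2 -> [-6, -2, 3, -8, 4, -2] (max |s|=8)
Stage 2 (DIFF): s[0]=-6, -2--6=4, 3--2=5, -8-3=-11, 4--8=12, -2-4=-6 -> [-6, 4, 5, -11, 12, -6] (max |s|=12)
Stage 3 (AMPLIFY -2): -6*-2=12, 4*-2=-8, 5*-2=-10, -11*-2=22, 12*-2=-24, -6*-2=12 -> [12, -8, -10, 22, -24, 12] (max |s|=24)
Stage 4 (DIFF): s[0]=12, -8-12=-20, -10--8=-2, 22--10=32, -24-22=-46, 12--24=36 -> [12, -20, -2, 32, -46, 36] (max |s|=46)
Stage 5 (DELAY): [0, 12, -20, -2, 32, -46] = [0, 12, -20, -2, 32, -46] -> [0, 12, -20, -2, 32, -46] (max |s|=46)
Overall max amplitude: 46

Answer: 46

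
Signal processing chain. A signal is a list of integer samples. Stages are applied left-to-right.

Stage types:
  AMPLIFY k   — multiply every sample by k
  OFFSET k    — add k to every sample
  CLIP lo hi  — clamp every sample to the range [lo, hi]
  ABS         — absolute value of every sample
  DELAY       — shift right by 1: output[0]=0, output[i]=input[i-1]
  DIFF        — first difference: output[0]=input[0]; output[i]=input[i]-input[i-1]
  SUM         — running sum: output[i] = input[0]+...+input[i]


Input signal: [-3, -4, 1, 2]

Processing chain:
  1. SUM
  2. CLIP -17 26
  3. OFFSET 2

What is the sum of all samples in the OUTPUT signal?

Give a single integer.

Input: [-3, -4, 1, 2]
Stage 1 (SUM): sum[0..0]=-3, sum[0..1]=-7, sum[0..2]=-6, sum[0..3]=-4 -> [-3, -7, -6, -4]
Stage 2 (CLIP -17 26): clip(-3,-17,26)=-3, clip(-7,-17,26)=-7, clip(-6,-17,26)=-6, clip(-4,-17,26)=-4 -> [-3, -7, -6, -4]
Stage 3 (OFFSET 2): -3+2=-1, -7+2=-5, -6+2=-4, -4+2=-2 -> [-1, -5, -4, -2]
Output sum: -12

Answer: -12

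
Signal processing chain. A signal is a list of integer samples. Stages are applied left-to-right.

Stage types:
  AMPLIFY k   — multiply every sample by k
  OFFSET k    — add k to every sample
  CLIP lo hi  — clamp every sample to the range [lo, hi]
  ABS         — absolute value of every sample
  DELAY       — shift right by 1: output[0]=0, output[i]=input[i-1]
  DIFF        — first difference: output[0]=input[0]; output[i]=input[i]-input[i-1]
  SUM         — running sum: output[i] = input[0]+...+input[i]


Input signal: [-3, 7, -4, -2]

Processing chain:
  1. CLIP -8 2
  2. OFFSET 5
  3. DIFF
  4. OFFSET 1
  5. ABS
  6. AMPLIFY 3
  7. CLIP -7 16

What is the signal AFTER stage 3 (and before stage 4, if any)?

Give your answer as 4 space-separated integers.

Input: [-3, 7, -4, -2]
Stage 1 (CLIP -8 2): clip(-3,-8,2)=-3, clip(7,-8,2)=2, clip(-4,-8,2)=-4, clip(-2,-8,2)=-2 -> [-3, 2, -4, -2]
Stage 2 (OFFSET 5): -3+5=2, 2+5=7, -4+5=1, -2+5=3 -> [2, 7, 1, 3]
Stage 3 (DIFF): s[0]=2, 7-2=5, 1-7=-6, 3-1=2 -> [2, 5, -6, 2]

Answer: 2 5 -6 2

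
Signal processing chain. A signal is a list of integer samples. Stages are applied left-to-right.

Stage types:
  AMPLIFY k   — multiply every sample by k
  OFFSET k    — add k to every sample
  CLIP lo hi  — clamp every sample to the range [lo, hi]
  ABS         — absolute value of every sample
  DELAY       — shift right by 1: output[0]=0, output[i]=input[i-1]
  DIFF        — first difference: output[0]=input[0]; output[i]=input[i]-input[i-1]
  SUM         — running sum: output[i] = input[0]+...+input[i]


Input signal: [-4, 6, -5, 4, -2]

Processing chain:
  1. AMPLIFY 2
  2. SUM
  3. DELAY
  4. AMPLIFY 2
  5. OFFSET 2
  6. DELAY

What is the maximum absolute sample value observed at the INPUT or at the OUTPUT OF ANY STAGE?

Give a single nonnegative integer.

Input: [-4, 6, -5, 4, -2] (max |s|=6)
Stage 1 (AMPLIFY 2): -4*2=-8, 6*2=12, -5*2=-10, 4*2=8, -2*2=-4 -> [-8, 12, -10, 8, -4] (max |s|=12)
Stage 2 (SUM): sum[0..0]=-8, sum[0..1]=4, sum[0..2]=-6, sum[0..3]=2, sum[0..4]=-2 -> [-8, 4, -6, 2, -2] (max |s|=8)
Stage 3 (DELAY): [0, -8, 4, -6, 2] = [0, -8, 4, -6, 2] -> [0, -8, 4, -6, 2] (max |s|=8)
Stage 4 (AMPLIFY 2): 0*2=0, -8*2=-16, 4*2=8, -6*2=-12, 2*2=4 -> [0, -16, 8, -12, 4] (max |s|=16)
Stage 5 (OFFSET 2): 0+2=2, -16+2=-14, 8+2=10, -12+2=-10, 4+2=6 -> [2, -14, 10, -10, 6] (max |s|=14)
Stage 6 (DELAY): [0, 2, -14, 10, -10] = [0, 2, -14, 10, -10] -> [0, 2, -14, 10, -10] (max |s|=14)
Overall max amplitude: 16

Answer: 16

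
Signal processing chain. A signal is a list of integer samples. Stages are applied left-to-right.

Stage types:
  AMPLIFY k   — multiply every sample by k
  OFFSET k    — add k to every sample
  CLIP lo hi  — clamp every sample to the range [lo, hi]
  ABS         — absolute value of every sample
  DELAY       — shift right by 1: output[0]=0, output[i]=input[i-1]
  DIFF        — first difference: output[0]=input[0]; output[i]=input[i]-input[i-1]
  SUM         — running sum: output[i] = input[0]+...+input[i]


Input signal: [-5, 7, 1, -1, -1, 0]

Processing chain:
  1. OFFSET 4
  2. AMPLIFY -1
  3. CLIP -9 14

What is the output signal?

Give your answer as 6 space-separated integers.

Input: [-5, 7, 1, -1, -1, 0]
Stage 1 (OFFSET 4): -5+4=-1, 7+4=11, 1+4=5, -1+4=3, -1+4=3, 0+4=4 -> [-1, 11, 5, 3, 3, 4]
Stage 2 (AMPLIFY -1): -1*-1=1, 11*-1=-11, 5*-1=-5, 3*-1=-3, 3*-1=-3, 4*-1=-4 -> [1, -11, -5, -3, -3, -4]
Stage 3 (CLIP -9 14): clip(1,-9,14)=1, clip(-11,-9,14)=-9, clip(-5,-9,14)=-5, clip(-3,-9,14)=-3, clip(-3,-9,14)=-3, clip(-4,-9,14)=-4 -> [1, -9, -5, -3, -3, -4]

Answer: 1 -9 -5 -3 -3 -4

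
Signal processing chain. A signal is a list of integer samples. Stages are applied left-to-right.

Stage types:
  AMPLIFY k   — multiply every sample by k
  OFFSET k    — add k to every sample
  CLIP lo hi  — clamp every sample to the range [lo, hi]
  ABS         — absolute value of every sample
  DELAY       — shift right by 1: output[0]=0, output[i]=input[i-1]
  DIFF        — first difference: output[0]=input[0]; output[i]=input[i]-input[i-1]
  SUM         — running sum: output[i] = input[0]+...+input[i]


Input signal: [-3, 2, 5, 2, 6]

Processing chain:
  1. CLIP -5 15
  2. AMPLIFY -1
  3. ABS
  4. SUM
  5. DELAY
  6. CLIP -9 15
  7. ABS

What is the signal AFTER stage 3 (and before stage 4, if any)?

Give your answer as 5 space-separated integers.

Answer: 3 2 5 2 6

Derivation:
Input: [-3, 2, 5, 2, 6]
Stage 1 (CLIP -5 15): clip(-3,-5,15)=-3, clip(2,-5,15)=2, clip(5,-5,15)=5, clip(2,-5,15)=2, clip(6,-5,15)=6 -> [-3, 2, 5, 2, 6]
Stage 2 (AMPLIFY -1): -3*-1=3, 2*-1=-2, 5*-1=-5, 2*-1=-2, 6*-1=-6 -> [3, -2, -5, -2, -6]
Stage 3 (ABS): |3|=3, |-2|=2, |-5|=5, |-2|=2, |-6|=6 -> [3, 2, 5, 2, 6]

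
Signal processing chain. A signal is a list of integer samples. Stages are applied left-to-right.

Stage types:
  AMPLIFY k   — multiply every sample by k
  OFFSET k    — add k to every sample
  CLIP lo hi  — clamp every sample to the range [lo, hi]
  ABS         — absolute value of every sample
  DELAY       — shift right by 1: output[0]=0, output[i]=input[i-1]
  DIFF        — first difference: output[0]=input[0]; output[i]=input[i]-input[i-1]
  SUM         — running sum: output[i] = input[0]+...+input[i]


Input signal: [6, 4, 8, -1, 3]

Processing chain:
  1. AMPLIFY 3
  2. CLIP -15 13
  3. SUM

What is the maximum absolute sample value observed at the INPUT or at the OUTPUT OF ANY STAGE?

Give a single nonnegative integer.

Input: [6, 4, 8, -1, 3] (max |s|=8)
Stage 1 (AMPLIFY 3): 6*3=18, 4*3=12, 8*3=24, -1*3=-3, 3*3=9 -> [18, 12, 24, -3, 9] (max |s|=24)
Stage 2 (CLIP -15 13): clip(18,-15,13)=13, clip(12,-15,13)=12, clip(24,-15,13)=13, clip(-3,-15,13)=-3, clip(9,-15,13)=9 -> [13, 12, 13, -3, 9] (max |s|=13)
Stage 3 (SUM): sum[0..0]=13, sum[0..1]=25, sum[0..2]=38, sum[0..3]=35, sum[0..4]=44 -> [13, 25, 38, 35, 44] (max |s|=44)
Overall max amplitude: 44

Answer: 44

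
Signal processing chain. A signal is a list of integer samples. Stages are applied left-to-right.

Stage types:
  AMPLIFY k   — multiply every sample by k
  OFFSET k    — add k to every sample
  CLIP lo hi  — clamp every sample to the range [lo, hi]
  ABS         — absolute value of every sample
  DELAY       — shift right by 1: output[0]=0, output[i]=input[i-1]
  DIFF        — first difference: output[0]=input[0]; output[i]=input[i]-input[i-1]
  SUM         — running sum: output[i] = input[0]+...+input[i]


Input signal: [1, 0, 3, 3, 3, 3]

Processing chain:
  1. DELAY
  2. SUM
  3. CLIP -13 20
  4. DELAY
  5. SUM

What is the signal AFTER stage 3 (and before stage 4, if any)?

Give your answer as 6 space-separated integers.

Input: [1, 0, 3, 3, 3, 3]
Stage 1 (DELAY): [0, 1, 0, 3, 3, 3] = [0, 1, 0, 3, 3, 3] -> [0, 1, 0, 3, 3, 3]
Stage 2 (SUM): sum[0..0]=0, sum[0..1]=1, sum[0..2]=1, sum[0..3]=4, sum[0..4]=7, sum[0..5]=10 -> [0, 1, 1, 4, 7, 10]
Stage 3 (CLIP -13 20): clip(0,-13,20)=0, clip(1,-13,20)=1, clip(1,-13,20)=1, clip(4,-13,20)=4, clip(7,-13,20)=7, clip(10,-13,20)=10 -> [0, 1, 1, 4, 7, 10]

Answer: 0 1 1 4 7 10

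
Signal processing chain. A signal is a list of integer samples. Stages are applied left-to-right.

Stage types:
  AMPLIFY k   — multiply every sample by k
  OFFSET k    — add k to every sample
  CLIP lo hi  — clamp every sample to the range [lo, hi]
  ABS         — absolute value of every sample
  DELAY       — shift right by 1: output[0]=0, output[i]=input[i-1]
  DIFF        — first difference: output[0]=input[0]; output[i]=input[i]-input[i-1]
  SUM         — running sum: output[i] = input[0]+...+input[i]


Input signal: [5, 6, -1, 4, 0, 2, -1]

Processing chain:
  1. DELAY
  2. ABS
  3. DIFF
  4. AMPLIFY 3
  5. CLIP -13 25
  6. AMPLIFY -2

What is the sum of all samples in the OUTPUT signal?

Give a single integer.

Input: [5, 6, -1, 4, 0, 2, -1]
Stage 1 (DELAY): [0, 5, 6, -1, 4, 0, 2] = [0, 5, 6, -1, 4, 0, 2] -> [0, 5, 6, -1, 4, 0, 2]
Stage 2 (ABS): |0|=0, |5|=5, |6|=6, |-1|=1, |4|=4, |0|=0, |2|=2 -> [0, 5, 6, 1, 4, 0, 2]
Stage 3 (DIFF): s[0]=0, 5-0=5, 6-5=1, 1-6=-5, 4-1=3, 0-4=-4, 2-0=2 -> [0, 5, 1, -5, 3, -4, 2]
Stage 4 (AMPLIFY 3): 0*3=0, 5*3=15, 1*3=3, -5*3=-15, 3*3=9, -4*3=-12, 2*3=6 -> [0, 15, 3, -15, 9, -12, 6]
Stage 5 (CLIP -13 25): clip(0,-13,25)=0, clip(15,-13,25)=15, clip(3,-13,25)=3, clip(-15,-13,25)=-13, clip(9,-13,25)=9, clip(-12,-13,25)=-12, clip(6,-13,25)=6 -> [0, 15, 3, -13, 9, -12, 6]
Stage 6 (AMPLIFY -2): 0*-2=0, 15*-2=-30, 3*-2=-6, -13*-2=26, 9*-2=-18, -12*-2=24, 6*-2=-12 -> [0, -30, -6, 26, -18, 24, -12]
Output sum: -16

Answer: -16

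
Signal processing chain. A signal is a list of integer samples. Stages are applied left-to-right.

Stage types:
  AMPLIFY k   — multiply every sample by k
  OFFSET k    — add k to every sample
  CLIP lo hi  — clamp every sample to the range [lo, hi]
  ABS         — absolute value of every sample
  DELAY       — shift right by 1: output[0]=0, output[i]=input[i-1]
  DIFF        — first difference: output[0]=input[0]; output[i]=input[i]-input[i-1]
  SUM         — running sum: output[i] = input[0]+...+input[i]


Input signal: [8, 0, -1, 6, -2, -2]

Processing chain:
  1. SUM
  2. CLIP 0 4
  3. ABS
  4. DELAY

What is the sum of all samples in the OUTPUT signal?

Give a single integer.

Input: [8, 0, -1, 6, -2, -2]
Stage 1 (SUM): sum[0..0]=8, sum[0..1]=8, sum[0..2]=7, sum[0..3]=13, sum[0..4]=11, sum[0..5]=9 -> [8, 8, 7, 13, 11, 9]
Stage 2 (CLIP 0 4): clip(8,0,4)=4, clip(8,0,4)=4, clip(7,0,4)=4, clip(13,0,4)=4, clip(11,0,4)=4, clip(9,0,4)=4 -> [4, 4, 4, 4, 4, 4]
Stage 3 (ABS): |4|=4, |4|=4, |4|=4, |4|=4, |4|=4, |4|=4 -> [4, 4, 4, 4, 4, 4]
Stage 4 (DELAY): [0, 4, 4, 4, 4, 4] = [0, 4, 4, 4, 4, 4] -> [0, 4, 4, 4, 4, 4]
Output sum: 20

Answer: 20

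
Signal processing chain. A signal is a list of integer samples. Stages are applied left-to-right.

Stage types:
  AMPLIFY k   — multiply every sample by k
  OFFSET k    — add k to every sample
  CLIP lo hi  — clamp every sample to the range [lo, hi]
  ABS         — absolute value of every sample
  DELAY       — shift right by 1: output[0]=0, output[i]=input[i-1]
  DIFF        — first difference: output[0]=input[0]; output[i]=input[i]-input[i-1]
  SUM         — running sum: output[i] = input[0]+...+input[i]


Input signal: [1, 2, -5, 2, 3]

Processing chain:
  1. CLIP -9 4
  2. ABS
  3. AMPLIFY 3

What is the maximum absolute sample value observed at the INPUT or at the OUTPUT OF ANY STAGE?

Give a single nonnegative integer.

Answer: 15

Derivation:
Input: [1, 2, -5, 2, 3] (max |s|=5)
Stage 1 (CLIP -9 4): clip(1,-9,4)=1, clip(2,-9,4)=2, clip(-5,-9,4)=-5, clip(2,-9,4)=2, clip(3,-9,4)=3 -> [1, 2, -5, 2, 3] (max |s|=5)
Stage 2 (ABS): |1|=1, |2|=2, |-5|=5, |2|=2, |3|=3 -> [1, 2, 5, 2, 3] (max |s|=5)
Stage 3 (AMPLIFY 3): 1*3=3, 2*3=6, 5*3=15, 2*3=6, 3*3=9 -> [3, 6, 15, 6, 9] (max |s|=15)
Overall max amplitude: 15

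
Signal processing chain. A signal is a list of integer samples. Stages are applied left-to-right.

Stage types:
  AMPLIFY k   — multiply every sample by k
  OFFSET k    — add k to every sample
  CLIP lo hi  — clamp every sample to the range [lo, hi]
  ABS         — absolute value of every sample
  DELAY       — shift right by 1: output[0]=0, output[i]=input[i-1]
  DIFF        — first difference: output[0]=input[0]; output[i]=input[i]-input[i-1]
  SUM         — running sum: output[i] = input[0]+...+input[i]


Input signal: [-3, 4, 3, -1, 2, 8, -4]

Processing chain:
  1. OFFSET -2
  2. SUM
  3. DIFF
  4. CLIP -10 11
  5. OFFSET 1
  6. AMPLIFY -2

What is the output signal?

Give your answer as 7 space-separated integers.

Input: [-3, 4, 3, -1, 2, 8, -4]
Stage 1 (OFFSET -2): -3+-2=-5, 4+-2=2, 3+-2=1, -1+-2=-3, 2+-2=0, 8+-2=6, -4+-2=-6 -> [-5, 2, 1, -3, 0, 6, -6]
Stage 2 (SUM): sum[0..0]=-5, sum[0..1]=-3, sum[0..2]=-2, sum[0..3]=-5, sum[0..4]=-5, sum[0..5]=1, sum[0..6]=-5 -> [-5, -3, -2, -5, -5, 1, -5]
Stage 3 (DIFF): s[0]=-5, -3--5=2, -2--3=1, -5--2=-3, -5--5=0, 1--5=6, -5-1=-6 -> [-5, 2, 1, -3, 0, 6, -6]
Stage 4 (CLIP -10 11): clip(-5,-10,11)=-5, clip(2,-10,11)=2, clip(1,-10,11)=1, clip(-3,-10,11)=-3, clip(0,-10,11)=0, clip(6,-10,11)=6, clip(-6,-10,11)=-6 -> [-5, 2, 1, -3, 0, 6, -6]
Stage 5 (OFFSET 1): -5+1=-4, 2+1=3, 1+1=2, -3+1=-2, 0+1=1, 6+1=7, -6+1=-5 -> [-4, 3, 2, -2, 1, 7, -5]
Stage 6 (AMPLIFY -2): -4*-2=8, 3*-2=-6, 2*-2=-4, -2*-2=4, 1*-2=-2, 7*-2=-14, -5*-2=10 -> [8, -6, -4, 4, -2, -14, 10]

Answer: 8 -6 -4 4 -2 -14 10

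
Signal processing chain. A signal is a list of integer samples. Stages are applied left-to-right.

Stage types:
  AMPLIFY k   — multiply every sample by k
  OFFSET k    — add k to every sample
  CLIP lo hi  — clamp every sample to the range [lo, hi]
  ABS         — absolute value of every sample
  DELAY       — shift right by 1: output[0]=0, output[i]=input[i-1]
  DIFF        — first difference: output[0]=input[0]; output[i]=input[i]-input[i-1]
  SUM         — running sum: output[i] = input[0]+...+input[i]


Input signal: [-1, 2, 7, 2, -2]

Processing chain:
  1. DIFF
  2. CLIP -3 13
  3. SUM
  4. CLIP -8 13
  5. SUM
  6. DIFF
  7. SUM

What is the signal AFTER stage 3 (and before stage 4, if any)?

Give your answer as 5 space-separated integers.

Input: [-1, 2, 7, 2, -2]
Stage 1 (DIFF): s[0]=-1, 2--1=3, 7-2=5, 2-7=-5, -2-2=-4 -> [-1, 3, 5, -5, -4]
Stage 2 (CLIP -3 13): clip(-1,-3,13)=-1, clip(3,-3,13)=3, clip(5,-3,13)=5, clip(-5,-3,13)=-3, clip(-4,-3,13)=-3 -> [-1, 3, 5, -3, -3]
Stage 3 (SUM): sum[0..0]=-1, sum[0..1]=2, sum[0..2]=7, sum[0..3]=4, sum[0..4]=1 -> [-1, 2, 7, 4, 1]

Answer: -1 2 7 4 1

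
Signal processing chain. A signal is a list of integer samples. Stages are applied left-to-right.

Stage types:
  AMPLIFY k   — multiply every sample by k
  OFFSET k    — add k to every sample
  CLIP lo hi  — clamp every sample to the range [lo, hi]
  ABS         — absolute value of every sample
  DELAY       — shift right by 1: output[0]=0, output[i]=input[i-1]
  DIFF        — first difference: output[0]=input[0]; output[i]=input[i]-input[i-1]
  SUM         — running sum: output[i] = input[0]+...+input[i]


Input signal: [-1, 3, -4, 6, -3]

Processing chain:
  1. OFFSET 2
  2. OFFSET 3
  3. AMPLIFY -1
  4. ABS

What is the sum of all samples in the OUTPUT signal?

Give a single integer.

Input: [-1, 3, -4, 6, -3]
Stage 1 (OFFSET 2): -1+2=1, 3+2=5, -4+2=-2, 6+2=8, -3+2=-1 -> [1, 5, -2, 8, -1]
Stage 2 (OFFSET 3): 1+3=4, 5+3=8, -2+3=1, 8+3=11, -1+3=2 -> [4, 8, 1, 11, 2]
Stage 3 (AMPLIFY -1): 4*-1=-4, 8*-1=-8, 1*-1=-1, 11*-1=-11, 2*-1=-2 -> [-4, -8, -1, -11, -2]
Stage 4 (ABS): |-4|=4, |-8|=8, |-1|=1, |-11|=11, |-2|=2 -> [4, 8, 1, 11, 2]
Output sum: 26

Answer: 26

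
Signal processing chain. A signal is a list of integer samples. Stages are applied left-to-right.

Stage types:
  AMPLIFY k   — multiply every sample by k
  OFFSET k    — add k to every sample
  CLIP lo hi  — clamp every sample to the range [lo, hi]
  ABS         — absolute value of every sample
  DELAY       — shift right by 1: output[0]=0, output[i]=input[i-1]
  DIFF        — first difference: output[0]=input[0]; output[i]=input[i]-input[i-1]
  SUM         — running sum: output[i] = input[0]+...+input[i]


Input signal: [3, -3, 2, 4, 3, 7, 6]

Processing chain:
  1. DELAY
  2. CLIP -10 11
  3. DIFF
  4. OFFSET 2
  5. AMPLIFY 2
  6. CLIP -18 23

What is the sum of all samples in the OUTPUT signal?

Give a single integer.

Input: [3, -3, 2, 4, 3, 7, 6]
Stage 1 (DELAY): [0, 3, -3, 2, 4, 3, 7] = [0, 3, -3, 2, 4, 3, 7] -> [0, 3, -3, 2, 4, 3, 7]
Stage 2 (CLIP -10 11): clip(0,-10,11)=0, clip(3,-10,11)=3, clip(-3,-10,11)=-3, clip(2,-10,11)=2, clip(4,-10,11)=4, clip(3,-10,11)=3, clip(7,-10,11)=7 -> [0, 3, -3, 2, 4, 3, 7]
Stage 3 (DIFF): s[0]=0, 3-0=3, -3-3=-6, 2--3=5, 4-2=2, 3-4=-1, 7-3=4 -> [0, 3, -6, 5, 2, -1, 4]
Stage 4 (OFFSET 2): 0+2=2, 3+2=5, -6+2=-4, 5+2=7, 2+2=4, -1+2=1, 4+2=6 -> [2, 5, -4, 7, 4, 1, 6]
Stage 5 (AMPLIFY 2): 2*2=4, 5*2=10, -4*2=-8, 7*2=14, 4*2=8, 1*2=2, 6*2=12 -> [4, 10, -8, 14, 8, 2, 12]
Stage 6 (CLIP -18 23): clip(4,-18,23)=4, clip(10,-18,23)=10, clip(-8,-18,23)=-8, clip(14,-18,23)=14, clip(8,-18,23)=8, clip(2,-18,23)=2, clip(12,-18,23)=12 -> [4, 10, -8, 14, 8, 2, 12]
Output sum: 42

Answer: 42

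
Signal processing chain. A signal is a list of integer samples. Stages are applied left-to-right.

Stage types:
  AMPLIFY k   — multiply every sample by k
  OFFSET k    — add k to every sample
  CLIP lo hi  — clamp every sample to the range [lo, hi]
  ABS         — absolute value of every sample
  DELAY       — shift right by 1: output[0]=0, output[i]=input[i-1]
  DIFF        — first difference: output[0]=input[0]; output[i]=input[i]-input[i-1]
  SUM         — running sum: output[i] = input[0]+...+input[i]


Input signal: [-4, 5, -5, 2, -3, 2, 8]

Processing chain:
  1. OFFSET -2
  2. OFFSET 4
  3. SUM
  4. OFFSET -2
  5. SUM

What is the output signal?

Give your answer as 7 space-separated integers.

Input: [-4, 5, -5, 2, -3, 2, 8]
Stage 1 (OFFSET -2): -4+-2=-6, 5+-2=3, -5+-2=-7, 2+-2=0, -3+-2=-5, 2+-2=0, 8+-2=6 -> [-6, 3, -7, 0, -5, 0, 6]
Stage 2 (OFFSET 4): -6+4=-2, 3+4=7, -7+4=-3, 0+4=4, -5+4=-1, 0+4=4, 6+4=10 -> [-2, 7, -3, 4, -1, 4, 10]
Stage 3 (SUM): sum[0..0]=-2, sum[0..1]=5, sum[0..2]=2, sum[0..3]=6, sum[0..4]=5, sum[0..5]=9, sum[0..6]=19 -> [-2, 5, 2, 6, 5, 9, 19]
Stage 4 (OFFSET -2): -2+-2=-4, 5+-2=3, 2+-2=0, 6+-2=4, 5+-2=3, 9+-2=7, 19+-2=17 -> [-4, 3, 0, 4, 3, 7, 17]
Stage 5 (SUM): sum[0..0]=-4, sum[0..1]=-1, sum[0..2]=-1, sum[0..3]=3, sum[0..4]=6, sum[0..5]=13, sum[0..6]=30 -> [-4, -1, -1, 3, 6, 13, 30]

Answer: -4 -1 -1 3 6 13 30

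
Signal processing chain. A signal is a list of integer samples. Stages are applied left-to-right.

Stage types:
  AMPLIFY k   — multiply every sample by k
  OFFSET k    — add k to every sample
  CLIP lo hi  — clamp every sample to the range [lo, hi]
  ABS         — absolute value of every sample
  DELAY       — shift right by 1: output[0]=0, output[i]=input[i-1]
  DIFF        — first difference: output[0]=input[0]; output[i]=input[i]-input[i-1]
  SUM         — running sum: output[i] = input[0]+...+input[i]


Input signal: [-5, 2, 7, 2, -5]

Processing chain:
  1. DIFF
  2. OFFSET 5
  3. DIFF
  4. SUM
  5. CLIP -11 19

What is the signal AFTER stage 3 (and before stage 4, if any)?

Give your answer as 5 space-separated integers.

Answer: 0 12 -2 -10 -2

Derivation:
Input: [-5, 2, 7, 2, -5]
Stage 1 (DIFF): s[0]=-5, 2--5=7, 7-2=5, 2-7=-5, -5-2=-7 -> [-5, 7, 5, -5, -7]
Stage 2 (OFFSET 5): -5+5=0, 7+5=12, 5+5=10, -5+5=0, -7+5=-2 -> [0, 12, 10, 0, -2]
Stage 3 (DIFF): s[0]=0, 12-0=12, 10-12=-2, 0-10=-10, -2-0=-2 -> [0, 12, -2, -10, -2]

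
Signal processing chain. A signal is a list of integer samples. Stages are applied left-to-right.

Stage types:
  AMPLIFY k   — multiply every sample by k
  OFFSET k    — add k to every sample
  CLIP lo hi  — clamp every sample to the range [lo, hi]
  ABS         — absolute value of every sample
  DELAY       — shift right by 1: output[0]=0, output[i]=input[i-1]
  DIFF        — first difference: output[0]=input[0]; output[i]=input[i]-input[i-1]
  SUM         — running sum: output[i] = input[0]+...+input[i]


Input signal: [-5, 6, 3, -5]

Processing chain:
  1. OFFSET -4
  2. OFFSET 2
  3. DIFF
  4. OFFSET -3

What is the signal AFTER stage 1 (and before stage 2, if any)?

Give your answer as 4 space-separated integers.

Input: [-5, 6, 3, -5]
Stage 1 (OFFSET -4): -5+-4=-9, 6+-4=2, 3+-4=-1, -5+-4=-9 -> [-9, 2, -1, -9]

Answer: -9 2 -1 -9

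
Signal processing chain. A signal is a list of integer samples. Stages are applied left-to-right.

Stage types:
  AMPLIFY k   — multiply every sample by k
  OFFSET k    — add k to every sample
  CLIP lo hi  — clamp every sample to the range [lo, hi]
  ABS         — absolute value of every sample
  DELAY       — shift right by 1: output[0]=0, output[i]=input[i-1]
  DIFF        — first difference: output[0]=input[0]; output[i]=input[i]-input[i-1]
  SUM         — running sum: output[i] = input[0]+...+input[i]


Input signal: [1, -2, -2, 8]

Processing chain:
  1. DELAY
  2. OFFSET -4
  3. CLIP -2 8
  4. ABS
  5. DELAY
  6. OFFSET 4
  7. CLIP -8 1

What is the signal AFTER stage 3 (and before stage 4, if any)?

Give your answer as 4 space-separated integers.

Answer: -2 -2 -2 -2

Derivation:
Input: [1, -2, -2, 8]
Stage 1 (DELAY): [0, 1, -2, -2] = [0, 1, -2, -2] -> [0, 1, -2, -2]
Stage 2 (OFFSET -4): 0+-4=-4, 1+-4=-3, -2+-4=-6, -2+-4=-6 -> [-4, -3, -6, -6]
Stage 3 (CLIP -2 8): clip(-4,-2,8)=-2, clip(-3,-2,8)=-2, clip(-6,-2,8)=-2, clip(-6,-2,8)=-2 -> [-2, -2, -2, -2]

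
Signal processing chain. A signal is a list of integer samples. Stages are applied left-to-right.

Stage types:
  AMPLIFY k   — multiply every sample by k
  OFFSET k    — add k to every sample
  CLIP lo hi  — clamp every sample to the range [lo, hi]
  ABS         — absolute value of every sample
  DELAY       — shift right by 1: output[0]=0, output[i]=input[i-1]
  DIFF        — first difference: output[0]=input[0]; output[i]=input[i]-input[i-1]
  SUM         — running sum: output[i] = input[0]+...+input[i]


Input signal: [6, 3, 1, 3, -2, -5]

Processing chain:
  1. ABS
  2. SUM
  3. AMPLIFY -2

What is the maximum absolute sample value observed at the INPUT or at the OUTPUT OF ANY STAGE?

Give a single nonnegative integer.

Answer: 40

Derivation:
Input: [6, 3, 1, 3, -2, -5] (max |s|=6)
Stage 1 (ABS): |6|=6, |3|=3, |1|=1, |3|=3, |-2|=2, |-5|=5 -> [6, 3, 1, 3, 2, 5] (max |s|=6)
Stage 2 (SUM): sum[0..0]=6, sum[0..1]=9, sum[0..2]=10, sum[0..3]=13, sum[0..4]=15, sum[0..5]=20 -> [6, 9, 10, 13, 15, 20] (max |s|=20)
Stage 3 (AMPLIFY -2): 6*-2=-12, 9*-2=-18, 10*-2=-20, 13*-2=-26, 15*-2=-30, 20*-2=-40 -> [-12, -18, -20, -26, -30, -40] (max |s|=40)
Overall max amplitude: 40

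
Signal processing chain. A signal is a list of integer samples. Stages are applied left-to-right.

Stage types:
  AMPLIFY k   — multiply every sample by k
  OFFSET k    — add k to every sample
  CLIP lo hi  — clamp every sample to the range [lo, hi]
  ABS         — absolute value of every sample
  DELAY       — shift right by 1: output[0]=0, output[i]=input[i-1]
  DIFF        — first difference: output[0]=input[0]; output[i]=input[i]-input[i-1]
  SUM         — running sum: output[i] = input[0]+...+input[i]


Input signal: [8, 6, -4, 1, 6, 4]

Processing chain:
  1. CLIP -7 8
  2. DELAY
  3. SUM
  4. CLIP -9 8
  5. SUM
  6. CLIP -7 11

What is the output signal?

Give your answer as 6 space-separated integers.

Input: [8, 6, -4, 1, 6, 4]
Stage 1 (CLIP -7 8): clip(8,-7,8)=8, clip(6,-7,8)=6, clip(-4,-7,8)=-4, clip(1,-7,8)=1, clip(6,-7,8)=6, clip(4,-7,8)=4 -> [8, 6, -4, 1, 6, 4]
Stage 2 (DELAY): [0, 8, 6, -4, 1, 6] = [0, 8, 6, -4, 1, 6] -> [0, 8, 6, -4, 1, 6]
Stage 3 (SUM): sum[0..0]=0, sum[0..1]=8, sum[0..2]=14, sum[0..3]=10, sum[0..4]=11, sum[0..5]=17 -> [0, 8, 14, 10, 11, 17]
Stage 4 (CLIP -9 8): clip(0,-9,8)=0, clip(8,-9,8)=8, clip(14,-9,8)=8, clip(10,-9,8)=8, clip(11,-9,8)=8, clip(17,-9,8)=8 -> [0, 8, 8, 8, 8, 8]
Stage 5 (SUM): sum[0..0]=0, sum[0..1]=8, sum[0..2]=16, sum[0..3]=24, sum[0..4]=32, sum[0..5]=40 -> [0, 8, 16, 24, 32, 40]
Stage 6 (CLIP -7 11): clip(0,-7,11)=0, clip(8,-7,11)=8, clip(16,-7,11)=11, clip(24,-7,11)=11, clip(32,-7,11)=11, clip(40,-7,11)=11 -> [0, 8, 11, 11, 11, 11]

Answer: 0 8 11 11 11 11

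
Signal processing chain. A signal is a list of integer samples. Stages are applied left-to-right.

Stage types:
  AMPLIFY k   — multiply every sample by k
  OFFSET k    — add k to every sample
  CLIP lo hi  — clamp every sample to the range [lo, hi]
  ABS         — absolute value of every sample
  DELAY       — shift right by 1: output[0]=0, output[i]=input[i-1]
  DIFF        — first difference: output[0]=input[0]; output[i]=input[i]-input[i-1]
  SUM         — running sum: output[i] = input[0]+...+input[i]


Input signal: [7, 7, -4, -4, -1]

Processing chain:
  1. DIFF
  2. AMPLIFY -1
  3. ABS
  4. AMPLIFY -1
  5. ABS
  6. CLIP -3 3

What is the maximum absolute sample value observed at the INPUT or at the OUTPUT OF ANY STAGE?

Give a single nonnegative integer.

Input: [7, 7, -4, -4, -1] (max |s|=7)
Stage 1 (DIFF): s[0]=7, 7-7=0, -4-7=-11, -4--4=0, -1--4=3 -> [7, 0, -11, 0, 3] (max |s|=11)
Stage 2 (AMPLIFY -1): 7*-1=-7, 0*-1=0, -11*-1=11, 0*-1=0, 3*-1=-3 -> [-7, 0, 11, 0, -3] (max |s|=11)
Stage 3 (ABS): |-7|=7, |0|=0, |11|=11, |0|=0, |-3|=3 -> [7, 0, 11, 0, 3] (max |s|=11)
Stage 4 (AMPLIFY -1): 7*-1=-7, 0*-1=0, 11*-1=-11, 0*-1=0, 3*-1=-3 -> [-7, 0, -11, 0, -3] (max |s|=11)
Stage 5 (ABS): |-7|=7, |0|=0, |-11|=11, |0|=0, |-3|=3 -> [7, 0, 11, 0, 3] (max |s|=11)
Stage 6 (CLIP -3 3): clip(7,-3,3)=3, clip(0,-3,3)=0, clip(11,-3,3)=3, clip(0,-3,3)=0, clip(3,-3,3)=3 -> [3, 0, 3, 0, 3] (max |s|=3)
Overall max amplitude: 11

Answer: 11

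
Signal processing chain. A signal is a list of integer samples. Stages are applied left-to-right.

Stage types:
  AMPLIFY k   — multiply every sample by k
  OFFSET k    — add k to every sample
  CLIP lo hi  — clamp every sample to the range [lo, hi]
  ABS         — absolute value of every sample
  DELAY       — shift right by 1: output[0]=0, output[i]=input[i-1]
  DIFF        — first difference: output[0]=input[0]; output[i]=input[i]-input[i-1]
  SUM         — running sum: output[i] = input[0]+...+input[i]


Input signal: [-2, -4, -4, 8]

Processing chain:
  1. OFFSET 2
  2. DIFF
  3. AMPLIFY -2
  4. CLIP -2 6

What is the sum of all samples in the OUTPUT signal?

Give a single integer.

Answer: 2

Derivation:
Input: [-2, -4, -4, 8]
Stage 1 (OFFSET 2): -2+2=0, -4+2=-2, -4+2=-2, 8+2=10 -> [0, -2, -2, 10]
Stage 2 (DIFF): s[0]=0, -2-0=-2, -2--2=0, 10--2=12 -> [0, -2, 0, 12]
Stage 3 (AMPLIFY -2): 0*-2=0, -2*-2=4, 0*-2=0, 12*-2=-24 -> [0, 4, 0, -24]
Stage 4 (CLIP -2 6): clip(0,-2,6)=0, clip(4,-2,6)=4, clip(0,-2,6)=0, clip(-24,-2,6)=-2 -> [0, 4, 0, -2]
Output sum: 2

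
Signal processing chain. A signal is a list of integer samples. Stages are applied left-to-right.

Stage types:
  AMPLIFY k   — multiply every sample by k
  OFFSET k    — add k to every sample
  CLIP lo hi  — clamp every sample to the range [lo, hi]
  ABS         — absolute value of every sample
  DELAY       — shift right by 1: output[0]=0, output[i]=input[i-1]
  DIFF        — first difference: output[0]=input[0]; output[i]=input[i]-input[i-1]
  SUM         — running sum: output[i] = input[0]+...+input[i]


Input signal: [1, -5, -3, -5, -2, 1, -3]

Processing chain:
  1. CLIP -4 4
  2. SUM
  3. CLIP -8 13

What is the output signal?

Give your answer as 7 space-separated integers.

Answer: 1 -3 -6 -8 -8 -8 -8

Derivation:
Input: [1, -5, -3, -5, -2, 1, -3]
Stage 1 (CLIP -4 4): clip(1,-4,4)=1, clip(-5,-4,4)=-4, clip(-3,-4,4)=-3, clip(-5,-4,4)=-4, clip(-2,-4,4)=-2, clip(1,-4,4)=1, clip(-3,-4,4)=-3 -> [1, -4, -3, -4, -2, 1, -3]
Stage 2 (SUM): sum[0..0]=1, sum[0..1]=-3, sum[0..2]=-6, sum[0..3]=-10, sum[0..4]=-12, sum[0..5]=-11, sum[0..6]=-14 -> [1, -3, -6, -10, -12, -11, -14]
Stage 3 (CLIP -8 13): clip(1,-8,13)=1, clip(-3,-8,13)=-3, clip(-6,-8,13)=-6, clip(-10,-8,13)=-8, clip(-12,-8,13)=-8, clip(-11,-8,13)=-8, clip(-14,-8,13)=-8 -> [1, -3, -6, -8, -8, -8, -8]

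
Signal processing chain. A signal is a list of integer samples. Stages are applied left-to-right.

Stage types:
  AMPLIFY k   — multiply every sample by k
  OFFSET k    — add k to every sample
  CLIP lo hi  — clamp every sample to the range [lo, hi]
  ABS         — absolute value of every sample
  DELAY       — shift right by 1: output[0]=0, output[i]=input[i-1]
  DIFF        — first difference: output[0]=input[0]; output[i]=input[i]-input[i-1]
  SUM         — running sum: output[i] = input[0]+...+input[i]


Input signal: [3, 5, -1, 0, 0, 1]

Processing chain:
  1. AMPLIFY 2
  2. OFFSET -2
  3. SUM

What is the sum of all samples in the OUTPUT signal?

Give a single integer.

Answer: 38

Derivation:
Input: [3, 5, -1, 0, 0, 1]
Stage 1 (AMPLIFY 2): 3*2=6, 5*2=10, -1*2=-2, 0*2=0, 0*2=0, 1*2=2 -> [6, 10, -2, 0, 0, 2]
Stage 2 (OFFSET -2): 6+-2=4, 10+-2=8, -2+-2=-4, 0+-2=-2, 0+-2=-2, 2+-2=0 -> [4, 8, -4, -2, -2, 0]
Stage 3 (SUM): sum[0..0]=4, sum[0..1]=12, sum[0..2]=8, sum[0..3]=6, sum[0..4]=4, sum[0..5]=4 -> [4, 12, 8, 6, 4, 4]
Output sum: 38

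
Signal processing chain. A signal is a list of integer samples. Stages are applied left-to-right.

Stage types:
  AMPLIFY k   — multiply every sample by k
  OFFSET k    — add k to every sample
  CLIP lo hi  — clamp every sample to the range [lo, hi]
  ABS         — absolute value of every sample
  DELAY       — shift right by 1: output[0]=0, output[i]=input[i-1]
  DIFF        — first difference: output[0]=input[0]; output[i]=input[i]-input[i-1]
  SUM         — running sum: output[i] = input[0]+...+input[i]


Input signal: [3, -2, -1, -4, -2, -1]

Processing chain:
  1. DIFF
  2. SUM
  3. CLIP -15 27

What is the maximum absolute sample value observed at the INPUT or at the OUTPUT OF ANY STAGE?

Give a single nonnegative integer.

Answer: 5

Derivation:
Input: [3, -2, -1, -4, -2, -1] (max |s|=4)
Stage 1 (DIFF): s[0]=3, -2-3=-5, -1--2=1, -4--1=-3, -2--4=2, -1--2=1 -> [3, -5, 1, -3, 2, 1] (max |s|=5)
Stage 2 (SUM): sum[0..0]=3, sum[0..1]=-2, sum[0..2]=-1, sum[0..3]=-4, sum[0..4]=-2, sum[0..5]=-1 -> [3, -2, -1, -4, -2, -1] (max |s|=4)
Stage 3 (CLIP -15 27): clip(3,-15,27)=3, clip(-2,-15,27)=-2, clip(-1,-15,27)=-1, clip(-4,-15,27)=-4, clip(-2,-15,27)=-2, clip(-1,-15,27)=-1 -> [3, -2, -1, -4, -2, -1] (max |s|=4)
Overall max amplitude: 5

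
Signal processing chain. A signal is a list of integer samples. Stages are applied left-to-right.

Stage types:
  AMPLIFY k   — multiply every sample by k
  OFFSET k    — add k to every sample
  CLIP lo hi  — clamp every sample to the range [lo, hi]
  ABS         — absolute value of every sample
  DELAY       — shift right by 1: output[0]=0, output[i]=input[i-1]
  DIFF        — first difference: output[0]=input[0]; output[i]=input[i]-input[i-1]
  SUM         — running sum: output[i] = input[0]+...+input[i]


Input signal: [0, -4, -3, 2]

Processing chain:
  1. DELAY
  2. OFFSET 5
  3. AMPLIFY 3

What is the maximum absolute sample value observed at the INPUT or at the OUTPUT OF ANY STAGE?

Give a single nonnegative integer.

Input: [0, -4, -3, 2] (max |s|=4)
Stage 1 (DELAY): [0, 0, -4, -3] = [0, 0, -4, -3] -> [0, 0, -4, -3] (max |s|=4)
Stage 2 (OFFSET 5): 0+5=5, 0+5=5, -4+5=1, -3+5=2 -> [5, 5, 1, 2] (max |s|=5)
Stage 3 (AMPLIFY 3): 5*3=15, 5*3=15, 1*3=3, 2*3=6 -> [15, 15, 3, 6] (max |s|=15)
Overall max amplitude: 15

Answer: 15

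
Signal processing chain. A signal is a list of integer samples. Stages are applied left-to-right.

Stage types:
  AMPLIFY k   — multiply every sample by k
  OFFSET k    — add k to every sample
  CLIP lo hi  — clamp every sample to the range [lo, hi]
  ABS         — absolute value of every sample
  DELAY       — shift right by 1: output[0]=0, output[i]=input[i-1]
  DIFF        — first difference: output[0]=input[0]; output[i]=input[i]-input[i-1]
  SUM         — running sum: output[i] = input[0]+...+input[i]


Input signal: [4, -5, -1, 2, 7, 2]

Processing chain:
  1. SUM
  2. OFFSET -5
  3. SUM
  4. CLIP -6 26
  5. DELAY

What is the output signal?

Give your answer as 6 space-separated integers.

Answer: 0 -1 -6 -6 -6 -6

Derivation:
Input: [4, -5, -1, 2, 7, 2]
Stage 1 (SUM): sum[0..0]=4, sum[0..1]=-1, sum[0..2]=-2, sum[0..3]=0, sum[0..4]=7, sum[0..5]=9 -> [4, -1, -2, 0, 7, 9]
Stage 2 (OFFSET -5): 4+-5=-1, -1+-5=-6, -2+-5=-7, 0+-5=-5, 7+-5=2, 9+-5=4 -> [-1, -6, -7, -5, 2, 4]
Stage 3 (SUM): sum[0..0]=-1, sum[0..1]=-7, sum[0..2]=-14, sum[0..3]=-19, sum[0..4]=-17, sum[0..5]=-13 -> [-1, -7, -14, -19, -17, -13]
Stage 4 (CLIP -6 26): clip(-1,-6,26)=-1, clip(-7,-6,26)=-6, clip(-14,-6,26)=-6, clip(-19,-6,26)=-6, clip(-17,-6,26)=-6, clip(-13,-6,26)=-6 -> [-1, -6, -6, -6, -6, -6]
Stage 5 (DELAY): [0, -1, -6, -6, -6, -6] = [0, -1, -6, -6, -6, -6] -> [0, -1, -6, -6, -6, -6]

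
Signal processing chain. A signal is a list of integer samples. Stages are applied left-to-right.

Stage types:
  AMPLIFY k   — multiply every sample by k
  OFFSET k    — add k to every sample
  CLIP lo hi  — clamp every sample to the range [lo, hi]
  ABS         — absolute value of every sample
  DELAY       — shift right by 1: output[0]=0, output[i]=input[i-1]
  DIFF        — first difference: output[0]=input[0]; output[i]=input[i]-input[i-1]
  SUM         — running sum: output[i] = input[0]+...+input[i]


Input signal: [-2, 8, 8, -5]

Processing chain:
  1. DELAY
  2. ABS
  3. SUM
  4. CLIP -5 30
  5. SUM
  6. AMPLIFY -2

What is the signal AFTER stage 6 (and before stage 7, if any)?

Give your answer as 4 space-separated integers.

Answer: 0 -4 -24 -60

Derivation:
Input: [-2, 8, 8, -5]
Stage 1 (DELAY): [0, -2, 8, 8] = [0, -2, 8, 8] -> [0, -2, 8, 8]
Stage 2 (ABS): |0|=0, |-2|=2, |8|=8, |8|=8 -> [0, 2, 8, 8]
Stage 3 (SUM): sum[0..0]=0, sum[0..1]=2, sum[0..2]=10, sum[0..3]=18 -> [0, 2, 10, 18]
Stage 4 (CLIP -5 30): clip(0,-5,30)=0, clip(2,-5,30)=2, clip(10,-5,30)=10, clip(18,-5,30)=18 -> [0, 2, 10, 18]
Stage 5 (SUM): sum[0..0]=0, sum[0..1]=2, sum[0..2]=12, sum[0..3]=30 -> [0, 2, 12, 30]
Stage 6 (AMPLIFY -2): 0*-2=0, 2*-2=-4, 12*-2=-24, 30*-2=-60 -> [0, -4, -24, -60]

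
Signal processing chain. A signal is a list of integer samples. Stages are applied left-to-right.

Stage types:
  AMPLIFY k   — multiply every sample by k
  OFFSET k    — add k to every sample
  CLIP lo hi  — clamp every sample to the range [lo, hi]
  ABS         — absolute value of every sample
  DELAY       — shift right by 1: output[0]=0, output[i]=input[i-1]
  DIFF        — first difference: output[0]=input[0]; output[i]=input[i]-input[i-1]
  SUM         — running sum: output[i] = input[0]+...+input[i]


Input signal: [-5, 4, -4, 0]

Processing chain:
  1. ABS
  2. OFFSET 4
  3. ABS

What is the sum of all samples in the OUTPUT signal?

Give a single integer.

Answer: 29

Derivation:
Input: [-5, 4, -4, 0]
Stage 1 (ABS): |-5|=5, |4|=4, |-4|=4, |0|=0 -> [5, 4, 4, 0]
Stage 2 (OFFSET 4): 5+4=9, 4+4=8, 4+4=8, 0+4=4 -> [9, 8, 8, 4]
Stage 3 (ABS): |9|=9, |8|=8, |8|=8, |4|=4 -> [9, 8, 8, 4]
Output sum: 29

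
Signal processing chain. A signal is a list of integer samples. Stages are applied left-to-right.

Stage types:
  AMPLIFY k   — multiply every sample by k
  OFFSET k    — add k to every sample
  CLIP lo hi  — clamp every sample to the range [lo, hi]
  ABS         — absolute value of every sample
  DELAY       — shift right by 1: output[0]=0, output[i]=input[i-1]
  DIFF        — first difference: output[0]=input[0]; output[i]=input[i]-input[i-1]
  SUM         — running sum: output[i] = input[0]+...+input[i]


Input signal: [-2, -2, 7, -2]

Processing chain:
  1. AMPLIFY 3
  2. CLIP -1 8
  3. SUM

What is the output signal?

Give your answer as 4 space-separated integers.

Answer: -1 -2 6 5

Derivation:
Input: [-2, -2, 7, -2]
Stage 1 (AMPLIFY 3): -2*3=-6, -2*3=-6, 7*3=21, -2*3=-6 -> [-6, -6, 21, -6]
Stage 2 (CLIP -1 8): clip(-6,-1,8)=-1, clip(-6,-1,8)=-1, clip(21,-1,8)=8, clip(-6,-1,8)=-1 -> [-1, -1, 8, -1]
Stage 3 (SUM): sum[0..0]=-1, sum[0..1]=-2, sum[0..2]=6, sum[0..3]=5 -> [-1, -2, 6, 5]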